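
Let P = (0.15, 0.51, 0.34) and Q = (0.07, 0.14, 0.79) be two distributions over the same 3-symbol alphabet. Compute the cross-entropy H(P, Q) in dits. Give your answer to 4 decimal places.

0.6435 dits

H(P,Q) = −Σ p·log₁₀ q.
  −0.15·log₁₀(0.07) = 0.17324
  −0.51·log₁₀(0.14) = 0.43547
  −0.34·log₁₀(0.79) = 0.03481
H(P,Q) = 0.6435 dits.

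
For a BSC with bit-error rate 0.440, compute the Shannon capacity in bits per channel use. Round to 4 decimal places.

0.0104 bits

Binary symmetric channel: C = 1 − h₂(ε) where h₂ is the binary entropy function.
h₂(0.440) = −0.440·log₂0.440 − 0.560·log₂0.560 = 0.9896.
C = 1 − 0.9896 = 0.0104 bits per channel use.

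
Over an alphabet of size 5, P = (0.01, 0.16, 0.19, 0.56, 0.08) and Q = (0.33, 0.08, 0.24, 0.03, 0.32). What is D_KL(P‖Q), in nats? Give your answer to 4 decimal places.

D(P‖Q) = Σ p·ln(p/q).
  0.01·ln(0.01/0.33) = -0.03497
  0.16·ln(0.16/0.08) = 0.11090
  0.19·ln(0.19/0.24) = -0.04439
  0.56·ln(0.56/0.03) = 1.63897
  0.08·ln(0.08/0.32) = -0.11090
D(P‖Q) = 1.5596 nats.

1.5596 nats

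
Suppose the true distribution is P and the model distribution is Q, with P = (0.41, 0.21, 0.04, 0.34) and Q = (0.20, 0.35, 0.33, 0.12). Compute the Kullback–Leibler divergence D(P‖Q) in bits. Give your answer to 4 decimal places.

D(P‖Q) = Σ p·log₂(p/q).
  0.41·log₂(0.41/0.20) = 0.42461
  0.21·log₂(0.21/0.35) = -0.15476
  0.04·log₂(0.04/0.33) = -0.12178
  0.34·log₂(0.34/0.12) = 0.51085
D(P‖Q) = 0.6589 bits.

0.6589 bits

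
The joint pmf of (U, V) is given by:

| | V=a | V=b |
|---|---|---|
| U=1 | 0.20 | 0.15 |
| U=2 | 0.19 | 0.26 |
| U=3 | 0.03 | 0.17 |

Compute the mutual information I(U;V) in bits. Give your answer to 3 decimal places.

0.073 bits

Marginals: p(U) = (0.3500, 0.4500, 0.2000), p(V) = (0.4200, 0.5800).
I(U;V) = H(U) + H(V) − H(U,V).
H(U) = 1.5129, H(V) = 0.9815, H(U,V) = 2.4218.
I(U;V) = 1.5129 + 0.9815 − 2.4218 = 0.073 bits.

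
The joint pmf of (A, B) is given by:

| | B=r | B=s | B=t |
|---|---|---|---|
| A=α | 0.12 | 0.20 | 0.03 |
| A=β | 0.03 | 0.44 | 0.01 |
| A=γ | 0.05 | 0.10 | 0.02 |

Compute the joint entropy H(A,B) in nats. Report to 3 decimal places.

1.652 nats

H(A,B) = −Σ p(x,y)·ln p(x,y) over all 9 cells.
  cell (α,r): −0.12·ln0.12 = 0.2544
  cell (α,s): −0.20·ln0.20 = 0.3219
  cell (α,t): −0.03·ln0.03 = 0.1052
  cell (β,r): −0.03·ln0.03 = 0.1052
  cell (β,s): −0.44·ln0.44 = 0.3612
  cell (β,t): −0.01·ln0.01 = 0.0461
  cell (γ,r): −0.05·ln0.05 = 0.1498
  cell (γ,s): −0.10·ln0.10 = 0.2303
  cell (γ,t): −0.02·ln0.02 = 0.0782
Sum = 1.652 nats.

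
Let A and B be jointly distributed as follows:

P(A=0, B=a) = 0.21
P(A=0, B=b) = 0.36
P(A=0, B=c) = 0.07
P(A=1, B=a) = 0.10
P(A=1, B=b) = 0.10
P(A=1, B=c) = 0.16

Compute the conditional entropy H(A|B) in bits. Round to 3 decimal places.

0.833 bits

Marginals: p(A) = (0.6400, 0.3600), p(B) = (0.3100, 0.4600, 0.2300).
H(A|B) = Σ p(B) · H(A|B=·).
  B=a: p=0.3100, H(A|B=a) = 0.9072
  B=b: p=0.4600, H(A|B=b) = 0.7554
  B=c: p=0.2300, H(A|B=c) = 0.8865
Weighted sum = 0.833 bits.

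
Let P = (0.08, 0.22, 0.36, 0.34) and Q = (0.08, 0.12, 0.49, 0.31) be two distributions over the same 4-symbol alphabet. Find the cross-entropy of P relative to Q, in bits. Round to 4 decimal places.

1.9094 bits

H(P,Q) = −Σ p·log₂ q.
  −0.08·log₂(0.08) = 0.29151
  −0.22·log₂(0.12) = 0.67296
  −0.36·log₂(0.49) = 0.37049
  −0.34·log₂(0.31) = 0.57448
H(P,Q) = 1.9094 bits.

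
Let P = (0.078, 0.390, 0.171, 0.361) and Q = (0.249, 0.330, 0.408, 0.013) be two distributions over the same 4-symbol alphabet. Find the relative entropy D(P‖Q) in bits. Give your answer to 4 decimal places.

1.4800 bits

D(P‖Q) = Σ p·log₂(p/q).
  0.078·log₂(0.078/0.249) = -0.13062
  0.390·log₂(0.390/0.330) = 0.09399
  0.171·log₂(0.171/0.408) = -0.21453
  0.361·log₂(0.361/0.013) = 1.73114
D(P‖Q) = 1.4800 bits.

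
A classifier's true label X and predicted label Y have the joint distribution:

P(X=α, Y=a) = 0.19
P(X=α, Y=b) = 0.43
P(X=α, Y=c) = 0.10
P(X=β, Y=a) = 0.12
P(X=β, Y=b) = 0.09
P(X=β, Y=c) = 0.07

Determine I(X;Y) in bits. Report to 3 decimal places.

Marginals: p(X) = (0.7200, 0.2800), p(Y) = (0.3100, 0.5200, 0.1700).
I(X;Y) = Σ p(x,y)·log₂[p(x,y)/(p(x)p(y))].
  (α,a): 0.19·log₂(0.8513) = -0.0441
  (α,b): 0.43·log₂(1.1485) = 0.0859
  (α,c): 0.10·log₂(0.8170) = -0.0292
  (β,a): 0.12·log₂(1.3825) = 0.0561
  (β,b): 0.09·log₂(0.6181) = -0.0625
  (β,c): 0.07·log₂(1.4706) = 0.0389
Sum = 0.045 bits.

0.045 bits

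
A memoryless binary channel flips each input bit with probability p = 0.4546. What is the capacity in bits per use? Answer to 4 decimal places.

Binary symmetric channel: C = 1 − h₂(ε) where h₂ is the binary entropy function.
h₂(0.4546) = −0.4546·log₂0.4546 − 0.5454·log₂0.5454 = 0.9940.
C = 1 − 0.9940 = 0.0060 bits per channel use.

0.0060 bits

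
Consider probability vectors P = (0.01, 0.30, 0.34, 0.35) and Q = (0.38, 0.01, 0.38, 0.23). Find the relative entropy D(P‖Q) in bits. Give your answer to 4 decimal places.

D(P‖Q) = Σ p·log₂(p/q).
  0.01·log₂(0.01/0.38) = -0.05248
  0.30·log₂(0.30/0.01) = 1.47207
  0.34·log₂(0.34/0.38) = -0.05456
  0.35·log₂(0.35/0.23) = 0.21200
D(P‖Q) = 1.5770 bits.

1.5770 bits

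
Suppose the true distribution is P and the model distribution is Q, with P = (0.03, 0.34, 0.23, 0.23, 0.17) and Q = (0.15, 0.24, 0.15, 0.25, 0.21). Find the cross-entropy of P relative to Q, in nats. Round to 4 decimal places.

H(P,Q) = −Σ p·ln q.
  −0.03·ln(0.15) = 0.05691
  −0.34·ln(0.24) = 0.48522
  −0.23·ln(0.15) = 0.43634
  −0.23·ln(0.25) = 0.31885
  −0.17·ln(0.21) = 0.26531
H(P,Q) = 1.5626 nats.

1.5626 nats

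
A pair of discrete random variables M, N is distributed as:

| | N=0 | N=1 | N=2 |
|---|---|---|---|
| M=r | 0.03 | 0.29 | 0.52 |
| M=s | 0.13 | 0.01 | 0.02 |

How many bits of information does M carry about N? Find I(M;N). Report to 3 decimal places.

Marginals: p(M) = (0.8400, 0.1600), p(N) = (0.1600, 0.3000, 0.5400).
I(M;N) = Σ p(x,y)·log₂[p(x,y)/(p(x)p(y))].
  (r,0): 0.03·log₂(0.2232) = -0.0649
  (r,1): 0.29·log₂(1.1508) = 0.0588
  (r,2): 0.52·log₂(1.1464) = 0.1025
  (s,0): 0.13·log₂(5.0781) = 0.3048
  (s,1): 0.01·log₂(0.2083) = -0.0226
  (s,2): 0.02·log₂(0.2315) = -0.0422
Sum = 0.336 bits.

0.336 bits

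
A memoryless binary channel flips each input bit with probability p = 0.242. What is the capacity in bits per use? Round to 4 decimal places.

Binary symmetric channel: C = 1 − h₂(ε) where h₂ is the binary entropy function.
h₂(0.242) = −0.242·log₂0.242 − 0.758·log₂0.758 = 0.7984.
C = 1 − 0.7984 = 0.2016 bits per channel use.

0.2016 bits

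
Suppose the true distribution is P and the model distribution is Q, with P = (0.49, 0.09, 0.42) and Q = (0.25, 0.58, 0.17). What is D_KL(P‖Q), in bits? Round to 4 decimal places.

0.7818 bits

D(P‖Q) = Σ p·log₂(p/q).
  0.49·log₂(0.49/0.25) = 0.47572
  0.09·log₂(0.09/0.58) = -0.24193
  0.42·log₂(0.42/0.17) = 0.54804
D(P‖Q) = 0.7818 bits.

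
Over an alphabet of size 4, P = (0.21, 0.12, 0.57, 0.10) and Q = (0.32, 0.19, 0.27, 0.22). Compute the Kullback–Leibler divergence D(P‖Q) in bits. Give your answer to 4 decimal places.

0.2935 bits

D(P‖Q) = Σ p·log₂(p/q).
  0.21·log₂(0.21/0.32) = -0.12761
  0.12·log₂(0.12/0.19) = -0.07956
  0.57·log₂(0.57/0.27) = 0.61446
  0.10·log₂(0.10/0.22) = -0.11375
D(P‖Q) = 0.2935 bits.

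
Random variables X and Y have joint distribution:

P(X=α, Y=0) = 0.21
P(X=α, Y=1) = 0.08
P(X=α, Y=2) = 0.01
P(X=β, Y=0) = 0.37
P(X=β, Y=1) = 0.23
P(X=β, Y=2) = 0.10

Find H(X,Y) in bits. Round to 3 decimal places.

H(X,Y) = −Σ p(x,y)·log₂ p(x,y) over all 6 cells.
  cell (α,0): −0.21·log₂0.21 = 0.4728
  cell (α,1): −0.08·log₂0.08 = 0.2915
  cell (α,2): −0.01·log₂0.01 = 0.0664
  cell (β,0): −0.37·log₂0.37 = 0.5307
  cell (β,1): −0.23·log₂0.23 = 0.4877
  cell (β,2): −0.10·log₂0.10 = 0.3322
Sum = 2.181 bits.

2.181 bits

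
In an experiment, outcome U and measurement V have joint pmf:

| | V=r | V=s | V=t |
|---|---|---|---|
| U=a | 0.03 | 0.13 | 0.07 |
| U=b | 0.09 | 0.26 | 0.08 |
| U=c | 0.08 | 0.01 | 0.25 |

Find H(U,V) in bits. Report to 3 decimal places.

2.770 bits

H(U,V) = −Σ p(x,y)·log₂ p(x,y) over all 9 cells.
  cell (a,r): −0.03·log₂0.03 = 0.1518
  cell (a,s): −0.13·log₂0.13 = 0.3826
  cell (a,t): −0.07·log₂0.07 = 0.2686
  cell (b,r): −0.09·log₂0.09 = 0.3127
  cell (b,s): −0.26·log₂0.26 = 0.5053
  cell (b,t): −0.08·log₂0.08 = 0.2915
  cell (c,r): −0.08·log₂0.08 = 0.2915
  cell (c,s): −0.01·log₂0.01 = 0.0664
  cell (c,t): −0.25·log₂0.25 = 0.5000
Sum = 2.770 bits.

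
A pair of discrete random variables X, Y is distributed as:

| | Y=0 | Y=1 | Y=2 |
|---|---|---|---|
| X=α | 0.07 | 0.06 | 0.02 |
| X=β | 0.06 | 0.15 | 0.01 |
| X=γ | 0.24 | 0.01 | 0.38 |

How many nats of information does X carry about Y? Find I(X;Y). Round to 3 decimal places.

Marginals: p(X) = (0.1500, 0.2200, 0.6300), p(Y) = (0.3700, 0.2200, 0.4100).
I(X;Y) = H(X) + H(Y) − H(X,Y).
H(X) = 0.9088, H(Y) = 1.0665, H(X,Y) = 1.6889.
I(X;Y) = 0.9088 + 1.0665 − 1.6889 = 0.286 nats.

0.286 nats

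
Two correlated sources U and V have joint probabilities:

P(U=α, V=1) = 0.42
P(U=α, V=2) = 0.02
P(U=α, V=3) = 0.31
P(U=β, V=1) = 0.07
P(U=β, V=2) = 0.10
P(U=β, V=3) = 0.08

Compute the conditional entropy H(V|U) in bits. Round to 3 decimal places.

Chain rule: H(V|U) = H(U,V) − H(U).
Marginals: p(U) = (0.7500, 0.2500), p(V) = (0.4900, 0.1200, 0.3900).
H(U,V) = 2.0546 bits; H(U) = 0.8113 bits.
H(V|U) = 2.0546 − 0.8113 = 1.243 bits.

1.243 bits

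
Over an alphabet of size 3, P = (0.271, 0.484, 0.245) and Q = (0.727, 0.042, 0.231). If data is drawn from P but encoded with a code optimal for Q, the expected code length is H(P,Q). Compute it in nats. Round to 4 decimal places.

1.9797 nats

H(P,Q) = −Σ p·ln q.
  −0.271·ln(0.727) = 0.08640
  −0.484·ln(0.042) = 1.53432
  −0.245·ln(0.231) = 0.35901
H(P,Q) = 1.9797 nats.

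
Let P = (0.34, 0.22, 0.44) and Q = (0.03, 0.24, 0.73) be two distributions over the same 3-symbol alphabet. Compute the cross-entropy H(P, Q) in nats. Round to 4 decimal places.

1.6447 nats

H(P,Q) = −Σ p·ln q.
  −0.34·ln(0.03) = 1.19223
  −0.22·ln(0.24) = 0.31397
  −0.44·ln(0.73) = 0.13847
H(P,Q) = 1.6447 nats.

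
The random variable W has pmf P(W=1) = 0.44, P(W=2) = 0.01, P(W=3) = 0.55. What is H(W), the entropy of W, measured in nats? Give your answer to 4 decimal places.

H(W) = −Σ p·ln p.
  −(0.44)·ln(0.44) = 0.36123
  −(0.01)·ln(0.01) = 0.04605
  −(0.55)·ln(0.55) = 0.32881
Sum: 0.36123 + 0.04605 + 0.32881 = 0.7361 nats.

0.7361 nats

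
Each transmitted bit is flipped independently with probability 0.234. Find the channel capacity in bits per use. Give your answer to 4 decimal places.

Binary symmetric channel: C = 1 − h₂(ε) where h₂ is the binary entropy function.
h₂(0.234) = −0.234·log₂0.234 − 0.766·log₂0.766 = 0.7849.
C = 1 − 0.7849 = 0.2151 bits per channel use.

0.2151 bits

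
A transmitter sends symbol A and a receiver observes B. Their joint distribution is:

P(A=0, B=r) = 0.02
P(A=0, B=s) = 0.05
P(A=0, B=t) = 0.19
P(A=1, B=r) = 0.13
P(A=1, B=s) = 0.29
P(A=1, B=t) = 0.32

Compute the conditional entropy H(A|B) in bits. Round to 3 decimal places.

0.776 bits

Chain rule: H(A|B) = H(A,B) − H(B).
Marginals: p(A) = (0.2600, 0.7400), p(B) = (0.1500, 0.3400, 0.5100).
H(A,B) = 2.2108 bits; H(B) = 1.4351 bits.
H(A|B) = 2.2108 − 1.4351 = 0.776 bits.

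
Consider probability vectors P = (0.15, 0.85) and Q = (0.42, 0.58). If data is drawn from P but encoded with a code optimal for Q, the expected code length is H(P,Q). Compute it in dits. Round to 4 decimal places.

0.2576 dits

H(P,Q) = −Σ p·log₁₀ q.
  −0.15·log₁₀(0.42) = 0.05651
  −0.85·log₁₀(0.58) = 0.20109
H(P,Q) = 0.2576 dits.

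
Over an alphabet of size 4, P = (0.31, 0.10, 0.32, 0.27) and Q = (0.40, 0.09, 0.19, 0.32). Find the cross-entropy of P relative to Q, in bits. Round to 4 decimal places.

1.9677 bits

H(P,Q) = −Σ p·log₂ q.
  −0.31·log₂(0.40) = 0.40980
  −0.10·log₂(0.09) = 0.34739
  −0.32·log₂(0.19) = 0.76670
  −0.27·log₂(0.32) = 0.44384
H(P,Q) = 1.9677 bits.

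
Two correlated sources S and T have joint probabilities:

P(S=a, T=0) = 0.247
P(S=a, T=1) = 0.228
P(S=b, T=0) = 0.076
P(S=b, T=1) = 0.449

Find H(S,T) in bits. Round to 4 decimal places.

H(S,T) = −Σ p(x,y)·log₂ p(x,y) over all 4 cells.
  cell (a,0): −0.247·log₂0.247 = 0.49830
  cell (a,1): −0.228·log₂0.228 = 0.48630
  cell (b,0): −0.076·log₂0.076 = 0.28256
  cell (b,1): −0.449·log₂0.449 = 0.51869
Sum = 1.7858 bits.

1.7858 bits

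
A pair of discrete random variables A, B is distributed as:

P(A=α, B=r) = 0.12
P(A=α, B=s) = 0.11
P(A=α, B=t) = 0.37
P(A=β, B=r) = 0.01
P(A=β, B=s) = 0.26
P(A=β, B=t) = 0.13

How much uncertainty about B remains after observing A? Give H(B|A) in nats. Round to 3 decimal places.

0.854 nats

Chain rule: H(B|A) = H(A,B) − H(A).
Marginals: p(A) = (0.6000, 0.4000), p(B) = (0.1300, 0.3700, 0.5000).
H(A,B) = 1.5266 nats; H(A) = 0.6730 nats.
H(B|A) = 1.5266 − 0.6730 = 0.854 nats.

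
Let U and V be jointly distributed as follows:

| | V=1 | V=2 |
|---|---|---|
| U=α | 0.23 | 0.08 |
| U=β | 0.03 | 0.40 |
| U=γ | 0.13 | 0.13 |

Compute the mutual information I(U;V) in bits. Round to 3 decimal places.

Marginals: p(U) = (0.3100, 0.4300, 0.2600), p(V) = (0.3900, 0.6100).
I(U;V) = H(U) + H(V) − H(U,V).
H(U) = 1.5526, H(V) = 0.9648, H(U,V) = 2.2250.
I(U;V) = 1.5526 + 0.9648 − 2.2250 = 0.292 bits.

0.292 bits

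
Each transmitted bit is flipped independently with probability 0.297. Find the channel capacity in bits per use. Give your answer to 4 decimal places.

Binary symmetric channel: C = 1 − h₂(ε) where h₂ is the binary entropy function.
h₂(0.297) = −0.297·log₂0.297 − 0.703·log₂0.703 = 0.8776.
C = 1 − 0.8776 = 0.1224 bits per channel use.

0.1224 bits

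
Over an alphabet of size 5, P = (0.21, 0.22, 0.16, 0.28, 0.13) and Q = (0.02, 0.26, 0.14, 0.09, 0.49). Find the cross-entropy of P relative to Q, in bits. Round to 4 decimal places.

3.1731 bits

H(P,Q) = −Σ p·log₂ q.
  −0.21·log₂(0.02) = 1.18521
  −0.22·log₂(0.26) = 0.42755
  −0.16·log₂(0.14) = 0.45384
  −0.28·log₂(0.09) = 0.97270
  −0.13·log₂(0.49) = 0.13379
H(P,Q) = 3.1731 bits.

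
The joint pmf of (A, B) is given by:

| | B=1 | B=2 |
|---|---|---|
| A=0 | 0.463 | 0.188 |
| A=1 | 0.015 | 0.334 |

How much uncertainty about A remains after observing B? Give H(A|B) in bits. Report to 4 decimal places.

0.5884 bits

Marginals: p(A) = (0.6510, 0.3490), p(B) = (0.4780, 0.5220).
H(A|B) = Σ p(B) · H(A|B=·).
  B=1: p=0.4780, H(A|B=1) = 0.2013
  B=2: p=0.5220, H(A|B=2) = 0.9428
Weighted sum = 0.5884 bits.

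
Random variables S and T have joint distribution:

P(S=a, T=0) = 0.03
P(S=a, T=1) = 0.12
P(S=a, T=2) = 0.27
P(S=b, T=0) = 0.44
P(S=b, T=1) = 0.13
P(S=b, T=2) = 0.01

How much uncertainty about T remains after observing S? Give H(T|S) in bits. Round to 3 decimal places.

Marginals: p(S) = (0.4200, 0.5800), p(T) = (0.4700, 0.2500, 0.2800).
H(T|S) = Σ p(S) · H(T|S=·).
  S=a: p=0.4200, H(T|S=a) = 1.1981
  S=b: p=0.5800, H(T|S=b) = 0.8869
Weighted sum = 1.018 bits.

1.018 bits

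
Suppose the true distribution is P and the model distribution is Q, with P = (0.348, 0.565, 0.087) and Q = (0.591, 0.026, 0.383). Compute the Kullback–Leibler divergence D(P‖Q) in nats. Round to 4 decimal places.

1.4262 nats

D(P‖Q) = Σ p·ln(p/q).
  0.348·ln(0.348/0.591) = -0.18431
  0.565·ln(0.565/0.026) = 1.73948
  0.087·ln(0.087/0.383) = -0.12895
D(P‖Q) = 1.4262 nats.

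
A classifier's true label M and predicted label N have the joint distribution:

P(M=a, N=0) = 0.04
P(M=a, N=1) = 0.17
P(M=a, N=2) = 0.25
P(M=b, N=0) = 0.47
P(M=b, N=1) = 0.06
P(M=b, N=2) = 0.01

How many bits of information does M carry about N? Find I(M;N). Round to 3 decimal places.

Marginals: p(M) = (0.4600, 0.5400), p(N) = (0.5100, 0.2300, 0.2600).
I(M;N) = H(M) + H(N) − H(M,N).
H(M) = 0.9954, H(N) = 1.4884, H(M,N) = 1.9423.
I(M;N) = 0.9954 + 1.4884 − 1.9423 = 0.541 bits.

0.541 bits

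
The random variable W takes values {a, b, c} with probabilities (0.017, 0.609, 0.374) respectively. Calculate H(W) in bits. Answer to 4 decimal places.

H(W) = −Σ p·log₂ p.
  −(0.017)·log₂(0.017) = 0.09993
  −(0.609)·log₂(0.609) = 0.43573
  −(0.374)·log₂(0.374) = 0.53066
Sum: 0.09993 + 0.43573 + 0.53066 = 1.0663 bits.

1.0663 bits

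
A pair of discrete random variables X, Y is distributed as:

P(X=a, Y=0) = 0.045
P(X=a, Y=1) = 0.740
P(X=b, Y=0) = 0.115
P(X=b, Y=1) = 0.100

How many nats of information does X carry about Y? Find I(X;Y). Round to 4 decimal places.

Marginals: p(X) = (0.7850, 0.2150), p(Y) = (0.1600, 0.8400).
I(X;Y) = H(X) + H(Y) − H(X,Y).
H(X) = 0.5205, H(Y) = 0.4397, H(X,Y) = 0.8414.
I(X;Y) = 0.5205 + 0.4397 − 0.8414 = 0.1188 nats.

0.1188 nats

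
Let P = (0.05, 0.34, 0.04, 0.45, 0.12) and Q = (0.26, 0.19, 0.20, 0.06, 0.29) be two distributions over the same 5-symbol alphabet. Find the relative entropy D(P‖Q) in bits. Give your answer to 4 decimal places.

1.2290 bits

D(P‖Q) = Σ p·log₂(p/q).
  0.05·log₂(0.05/0.26) = -0.11893
  0.34·log₂(0.34/0.19) = 0.28544
  0.04·log₂(0.04/0.20) = -0.09288
  0.45·log₂(0.45/0.06) = 1.30810
  0.12·log₂(0.12/0.29) = -0.15276
D(P‖Q) = 1.2290 bits.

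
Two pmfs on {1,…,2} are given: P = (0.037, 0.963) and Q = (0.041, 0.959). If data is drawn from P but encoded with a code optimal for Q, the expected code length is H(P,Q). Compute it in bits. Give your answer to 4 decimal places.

0.2287 bits

H(P,Q) = −Σ p·log₂ q.
  −0.037·log₂(0.041) = 0.17050
  −0.963·log₂(0.959) = 0.05816
H(P,Q) = 0.2287 bits.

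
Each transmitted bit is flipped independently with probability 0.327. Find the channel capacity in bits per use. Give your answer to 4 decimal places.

0.0882 bits

Binary symmetric channel: C = 1 − h₂(ε) where h₂ is the binary entropy function.
h₂(0.327) = −0.327·log₂0.327 − 0.673·log₂0.673 = 0.9118.
C = 1 − 0.9118 = 0.0882 bits per channel use.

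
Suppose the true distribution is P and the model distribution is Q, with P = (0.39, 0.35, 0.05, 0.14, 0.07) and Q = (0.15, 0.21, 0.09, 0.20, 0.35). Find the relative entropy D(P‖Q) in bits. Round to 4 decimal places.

D(P‖Q) = Σ p·log₂(p/q).
  0.39·log₂(0.39/0.15) = 0.53762
  0.35·log₂(0.35/0.21) = 0.25794
  0.05·log₂(0.05/0.09) = -0.04240
  0.14·log₂(0.14/0.20) = -0.07204
  0.07·log₂(0.07/0.35) = -0.16253
D(P‖Q) = 0.5186 bits.

0.5186 bits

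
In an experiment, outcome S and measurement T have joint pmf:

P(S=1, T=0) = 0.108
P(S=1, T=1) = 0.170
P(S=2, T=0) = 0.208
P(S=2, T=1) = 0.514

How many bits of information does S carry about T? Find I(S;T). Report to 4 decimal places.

0.0066 bits

Marginals: p(S) = (0.2780, 0.7220), p(T) = (0.3160, 0.6840).
I(S;T) = Σ p(x,y)·log₂[p(x,y)/(p(x)p(y))].
  (1,0): 0.108·log₂(1.2294) = 0.03218
  (1,1): 0.170·log₂(0.8940) = -0.02748
  (2,0): 0.208·log₂(0.9117) = -0.02775
  (2,1): 0.514·log₂(1.0408) = 0.02966
Sum = 0.0066 bits.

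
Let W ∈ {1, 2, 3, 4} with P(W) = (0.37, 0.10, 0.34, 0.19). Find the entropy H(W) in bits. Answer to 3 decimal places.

1.847 bits

H(W) = −Σ p·log₂ p.
  −(0.37)·log₂(0.37) = 0.5307
  −(0.10)·log₂(0.10) = 0.3322
  −(0.34)·log₂(0.34) = 0.5292
  −(0.19)·log₂(0.19) = 0.4552
Sum: 0.5307 + 0.3322 + 0.5292 + 0.4552 = 1.847 bits.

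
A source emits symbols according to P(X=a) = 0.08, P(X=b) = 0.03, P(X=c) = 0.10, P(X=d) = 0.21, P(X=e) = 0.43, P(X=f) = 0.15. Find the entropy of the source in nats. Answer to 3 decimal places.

H(X) = −Σ p·ln p.
  −(0.08)·ln(0.08) = 0.2021
  −(0.03)·ln(0.03) = 0.1052
  −(0.10)·ln(0.10) = 0.2303
  −(0.21)·ln(0.21) = 0.3277
  −(0.43)·ln(0.43) = 0.3629
  −(0.15)·ln(0.15) = 0.2846
Sum: 0.2021 + 0.1052 + 0.2303 + 0.3277 + 0.3629 + 0.2846 = 1.513 nats.

1.513 nats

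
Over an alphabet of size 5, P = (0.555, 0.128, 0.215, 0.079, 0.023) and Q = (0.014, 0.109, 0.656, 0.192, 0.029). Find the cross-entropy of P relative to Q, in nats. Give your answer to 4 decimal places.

H(P,Q) = −Σ p·ln q.
  −0.555·ln(0.014) = 2.36913
  −0.128·ln(0.109) = 0.28370
  −0.215·ln(0.656) = 0.09064
  −0.079·ln(0.192) = 0.13037
  −0.023·ln(0.029) = 0.08143
H(P,Q) = 2.9553 nats.

2.9553 nats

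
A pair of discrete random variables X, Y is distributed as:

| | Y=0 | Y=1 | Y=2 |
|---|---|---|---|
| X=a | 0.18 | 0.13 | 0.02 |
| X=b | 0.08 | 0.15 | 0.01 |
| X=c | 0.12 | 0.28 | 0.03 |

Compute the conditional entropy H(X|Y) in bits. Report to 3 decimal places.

1.500 bits

Chain rule: H(X|Y) = H(X,Y) − H(Y).
Marginals: p(X) = (0.3300, 0.2400, 0.4300), p(Y) = (0.3800, 0.5600, 0.0600).
H(X,Y) = 2.7424 bits; H(Y) = 1.2424 bits.
H(X|Y) = 2.7424 − 1.2424 = 1.500 bits.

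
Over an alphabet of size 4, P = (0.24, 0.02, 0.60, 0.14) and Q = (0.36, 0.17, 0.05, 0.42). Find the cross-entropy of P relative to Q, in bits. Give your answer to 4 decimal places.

3.1732 bits

H(P,Q) = −Σ p·log₂ q.
  −0.24·log₂(0.36) = 0.35374
  −0.02·log₂(0.17) = 0.05113
  −0.60·log₂(0.05) = 2.59316
  −0.14·log₂(0.42) = 0.17522
H(P,Q) = 3.1732 bits.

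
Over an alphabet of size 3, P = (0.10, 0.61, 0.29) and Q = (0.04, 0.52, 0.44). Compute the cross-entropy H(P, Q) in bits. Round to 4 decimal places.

H(P,Q) = −Σ p·log₂ q.
  −0.10·log₂(0.04) = 0.46439
  −0.61·log₂(0.52) = 0.57548
  −0.29·log₂(0.44) = 0.34348
H(P,Q) = 1.3834 bits.

1.3834 bits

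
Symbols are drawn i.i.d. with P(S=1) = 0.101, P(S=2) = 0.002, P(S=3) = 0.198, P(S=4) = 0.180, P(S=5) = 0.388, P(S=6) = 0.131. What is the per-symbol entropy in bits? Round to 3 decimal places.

H(S) = −Σ p·log₂ p.
  −(0.101)·log₂(0.101) = 0.3341
  −(0.002)·log₂(0.002) = 0.0179
  −(0.198)·log₂(0.198) = 0.4626
  −(0.180)·log₂(0.180) = 0.4453
  −(0.388)·log₂(0.388) = 0.5300
  −(0.131)·log₂(0.131) = 0.3841
Sum: 0.3341 + 0.0179 + 0.4626 + 0.4453 + 0.5300 + 0.3841 = 2.174 bits.

2.174 bits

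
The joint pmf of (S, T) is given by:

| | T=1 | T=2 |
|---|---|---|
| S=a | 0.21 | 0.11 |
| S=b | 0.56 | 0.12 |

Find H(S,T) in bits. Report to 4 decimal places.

1.6586 bits

H(S,T) = −Σ p(x,y)·log₂ p(x,y) over all 4 cells.
  cell (a,1): −0.21·log₂0.21 = 0.47282
  cell (a,2): −0.11·log₂0.11 = 0.35029
  cell (b,1): −0.56·log₂0.56 = 0.46844
  cell (b,2): −0.12·log₂0.12 = 0.36707
Sum = 1.6586 bits.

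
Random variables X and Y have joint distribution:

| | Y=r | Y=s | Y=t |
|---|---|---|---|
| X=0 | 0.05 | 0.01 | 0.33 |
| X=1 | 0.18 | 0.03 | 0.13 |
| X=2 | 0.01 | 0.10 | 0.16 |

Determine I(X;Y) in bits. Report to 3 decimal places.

0.276 bits

Marginals: p(X) = (0.3900, 0.3400, 0.2700), p(Y) = (0.2400, 0.1400, 0.6200).
I(X;Y) = Σ p(x,y)·log₂[p(x,y)/(p(x)p(y))].
  (0,r): 0.05·log₂(0.5342) = -0.0452
  (0,s): 0.01·log₂(0.1832) = -0.0245
  (0,t): 0.33·log₂(1.3648) = 0.1481
  (1,r): 0.18·log₂(2.2059) = 0.2054
  (1,s): 0.03·log₂(0.6303) = -0.0200
  (1,t): 0.13·log₂(0.6167) = -0.0907
  (2,r): 0.01·log₂(0.1543) = -0.0270
  (2,s): 0.10·log₂(2.6455) = 0.1404
  (2,t): 0.16·log₂(0.9558) = -0.0104
Sum = 0.276 bits.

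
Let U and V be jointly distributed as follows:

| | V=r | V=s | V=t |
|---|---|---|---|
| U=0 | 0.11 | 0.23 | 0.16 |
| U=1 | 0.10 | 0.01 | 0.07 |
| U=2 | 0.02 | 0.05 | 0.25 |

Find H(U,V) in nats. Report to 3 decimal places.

1.911 nats

H(U,V) = −Σ p(x,y)·ln p(x,y) over all 9 cells.
  cell (0,r): −0.11·ln0.11 = 0.2428
  cell (0,s): −0.23·ln0.23 = 0.3380
  cell (0,t): −0.16·ln0.16 = 0.2932
  cell (1,r): −0.10·ln0.10 = 0.2303
  cell (1,s): −0.01·ln0.01 = 0.0461
  cell (1,t): −0.07·ln0.07 = 0.1861
  cell (2,r): −0.02·ln0.02 = 0.0782
  cell (2,s): −0.05·ln0.05 = 0.1498
  cell (2,t): −0.25·ln0.25 = 0.3466
Sum = 1.911 nats.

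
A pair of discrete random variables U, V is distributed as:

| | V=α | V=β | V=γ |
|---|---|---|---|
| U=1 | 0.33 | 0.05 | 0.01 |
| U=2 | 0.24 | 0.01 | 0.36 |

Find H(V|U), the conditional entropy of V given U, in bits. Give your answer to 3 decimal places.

0.937 bits

Marginals: p(U) = (0.3900, 0.6100), p(V) = (0.5700, 0.0600, 0.3700).
H(V|U) = Σ p(U) · H(V|U=·).
  U=1: p=0.3900, H(V|U=1) = 0.7194
  U=2: p=0.6100, H(V|U=2) = 1.0757
Weighted sum = 0.937 bits.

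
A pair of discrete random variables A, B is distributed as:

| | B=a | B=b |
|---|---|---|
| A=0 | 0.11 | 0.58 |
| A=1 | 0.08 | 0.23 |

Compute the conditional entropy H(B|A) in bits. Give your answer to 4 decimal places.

Chain rule: H(B|A) = H(A,B) − H(A).
Marginals: p(A) = (0.6900, 0.3100), p(B) = (0.1900, 0.8100).
H(A,B) = 1.5853 bits; H(A) = 0.8932 bits.
H(B|A) = 1.5853 − 0.8932 = 0.6921 bits.

0.6921 bits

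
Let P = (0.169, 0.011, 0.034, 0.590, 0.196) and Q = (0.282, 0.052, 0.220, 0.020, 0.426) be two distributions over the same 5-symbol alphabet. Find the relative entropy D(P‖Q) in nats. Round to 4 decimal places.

D(P‖Q) = Σ p·ln(p/q).
  0.169·ln(0.169/0.282) = -0.08653
  0.011·ln(0.011/0.052) = -0.01709
  0.034·ln(0.034/0.220) = -0.06349
  0.590·ln(0.590/0.020) = 1.99679
  0.196·ln(0.196/0.426) = -0.15216
D(P‖Q) = 1.6775 nats.

1.6775 nats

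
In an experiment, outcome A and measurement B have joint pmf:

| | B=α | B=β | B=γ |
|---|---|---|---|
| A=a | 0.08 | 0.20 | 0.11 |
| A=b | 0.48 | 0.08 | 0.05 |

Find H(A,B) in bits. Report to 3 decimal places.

H(A,B) = −Σ p(x,y)·log₂ p(x,y) over all 6 cells.
  cell (a,α): −0.08·log₂0.08 = 0.2915
  cell (a,β): −0.20·log₂0.20 = 0.4644
  cell (a,γ): −0.11·log₂0.11 = 0.3503
  cell (b,α): −0.48·log₂0.48 = 0.5083
  cell (b,β): −0.08·log₂0.08 = 0.2915
  cell (b,γ): −0.05·log₂0.05 = 0.2161
Sum = 2.122 bits.

2.122 bits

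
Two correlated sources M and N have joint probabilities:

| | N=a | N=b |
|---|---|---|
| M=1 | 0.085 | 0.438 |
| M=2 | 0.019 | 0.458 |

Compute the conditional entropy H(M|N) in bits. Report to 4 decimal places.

Marginals: p(M) = (0.5230, 0.4770), p(N) = (0.1040, 0.8960).
H(M|N) = Σ p(N) · H(M|N=·).
  N=a: p=0.1040, H(M|N=a) = 0.6859
  N=b: p=0.8960, H(M|N=b) = 0.9996
Weighted sum = 0.9670 bits.

0.9670 bits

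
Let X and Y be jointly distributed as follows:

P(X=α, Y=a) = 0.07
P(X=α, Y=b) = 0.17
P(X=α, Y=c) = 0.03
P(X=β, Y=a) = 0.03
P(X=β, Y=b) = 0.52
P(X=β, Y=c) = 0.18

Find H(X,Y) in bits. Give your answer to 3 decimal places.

1.943 bits

H(X,Y) = −Σ p(x,y)·log₂ p(x,y) over all 6 cells.
  cell (α,a): −0.07·log₂0.07 = 0.2686
  cell (α,b): −0.17·log₂0.17 = 0.4346
  cell (α,c): −0.03·log₂0.03 = 0.1518
  cell (β,a): −0.03·log₂0.03 = 0.1518
  cell (β,b): −0.52·log₂0.52 = 0.4906
  cell (β,c): −0.18·log₂0.18 = 0.4453
Sum = 1.943 bits.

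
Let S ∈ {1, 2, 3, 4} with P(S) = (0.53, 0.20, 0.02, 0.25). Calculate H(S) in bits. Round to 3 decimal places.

H(S) = −Σ p·log₂ p.
  −(0.53)·log₂(0.53) = 0.4854
  −(0.20)·log₂(0.20) = 0.4644
  −(0.02)·log₂(0.02) = 0.1129
  −(0.25)·log₂(0.25) = 0.5000
Sum: 0.4854 + 0.4644 + 0.1129 + 0.5000 = 1.563 bits.

1.563 bits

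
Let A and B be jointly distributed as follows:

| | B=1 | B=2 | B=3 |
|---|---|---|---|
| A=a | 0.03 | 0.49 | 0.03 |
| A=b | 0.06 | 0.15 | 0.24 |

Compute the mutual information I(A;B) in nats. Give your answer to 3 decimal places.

0.188 nats

Marginals: p(A) = (0.5500, 0.4500), p(B) = (0.0900, 0.6400, 0.2700).
I(A;B) = H(A) + H(B) − H(A,B).
H(A) = 0.6881, H(B) = 0.8559, H(A,B) = 1.3558.
I(A;B) = 0.6881 + 0.8559 − 1.3558 = 0.188 nats.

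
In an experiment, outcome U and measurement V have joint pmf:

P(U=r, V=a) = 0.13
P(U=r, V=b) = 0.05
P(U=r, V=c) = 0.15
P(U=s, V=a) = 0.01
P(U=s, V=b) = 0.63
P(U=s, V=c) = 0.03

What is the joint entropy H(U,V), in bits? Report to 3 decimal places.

1.647 bits

H(U,V) = −Σ p(x,y)·log₂ p(x,y) over all 6 cells.
  cell (r,a): −0.13·log₂0.13 = 0.3826
  cell (r,b): −0.05·log₂0.05 = 0.2161
  cell (r,c): −0.15·log₂0.15 = 0.4105
  cell (s,a): −0.01·log₂0.01 = 0.0664
  cell (s,b): −0.63·log₂0.63 = 0.4199
  cell (s,c): −0.03·log₂0.03 = 0.1518
Sum = 1.647 bits.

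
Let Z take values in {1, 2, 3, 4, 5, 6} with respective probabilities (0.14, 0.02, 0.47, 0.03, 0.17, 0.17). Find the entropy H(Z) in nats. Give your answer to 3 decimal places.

H(Z) = −Σ p·ln p.
  −(0.14)·ln(0.14) = 0.2753
  −(0.02)·ln(0.02) = 0.0782
  −(0.47)·ln(0.47) = 0.3549
  −(0.03)·ln(0.03) = 0.1052
  −(0.17)·ln(0.17) = 0.3012
  −(0.17)·ln(0.17) = 0.3012
Sum: 0.2753 + 0.0782 + 0.3549 + 0.1052 + 0.3012 + 0.3012 = 1.416 nats.

1.416 nats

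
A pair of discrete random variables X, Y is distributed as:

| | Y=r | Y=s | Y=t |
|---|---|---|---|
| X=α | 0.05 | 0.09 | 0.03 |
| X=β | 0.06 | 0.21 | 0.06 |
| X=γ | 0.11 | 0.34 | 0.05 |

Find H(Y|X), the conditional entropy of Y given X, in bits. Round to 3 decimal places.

1.274 bits

Marginals: p(X) = (0.1700, 0.3300, 0.5000), p(Y) = (0.2200, 0.6400, 0.1400).
H(Y|X) = Σ p(X) · H(Y|X=·).
  X=α: p=0.1700, H(Y|X=α) = 1.4466
  X=β: p=0.3300, H(Y|X=β) = 1.3093
  X=γ: p=0.5000, H(Y|X=γ) = 1.1911
Weighted sum = 1.274 bits.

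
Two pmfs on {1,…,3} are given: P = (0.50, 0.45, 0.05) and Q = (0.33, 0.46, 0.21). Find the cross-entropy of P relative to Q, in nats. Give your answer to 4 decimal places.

0.9818 nats

H(P,Q) = −Σ p·ln q.
  −0.50·ln(0.33) = 0.55433
  −0.45·ln(0.46) = 0.34944
  −0.05·ln(0.21) = 0.07803
H(P,Q) = 0.9818 nats.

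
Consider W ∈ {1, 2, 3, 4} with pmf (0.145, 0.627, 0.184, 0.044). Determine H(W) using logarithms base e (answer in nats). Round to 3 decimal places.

H(W) = −Σ p·ln p.
  −(0.145)·ln(0.145) = 0.2800
  −(0.627)·ln(0.627) = 0.2927
  −(0.184)·ln(0.184) = 0.3115
  −(0.044)·ln(0.044) = 0.1374
Sum: 0.2800 + 0.2927 + 0.3115 + 0.1374 = 1.022 nats.

1.022 nats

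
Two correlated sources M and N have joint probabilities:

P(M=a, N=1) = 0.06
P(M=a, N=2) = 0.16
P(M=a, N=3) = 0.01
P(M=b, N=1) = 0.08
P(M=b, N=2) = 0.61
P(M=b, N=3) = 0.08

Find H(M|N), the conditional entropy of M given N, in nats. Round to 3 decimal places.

Chain rule: H(M|N) = H(M,N) − H(N).
Marginals: p(M) = (0.2300, 0.7700), p(N) = (0.1400, 0.7700, 0.0900).
H(M,N) = 1.2137 nats; H(N) = 0.6932 nats.
H(M|N) = 1.2137 − 0.6932 = 0.520 nats.

0.520 nats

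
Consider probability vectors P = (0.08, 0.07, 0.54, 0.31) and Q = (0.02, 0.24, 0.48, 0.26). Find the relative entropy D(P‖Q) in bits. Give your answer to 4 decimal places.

D(P‖Q) = Σ p·log₂(p/q).
  0.08·log₂(0.08/0.02) = 0.16000
  0.07·log₂(0.07/0.24) = -0.12443
  0.54·log₂(0.54/0.48) = 0.09176
  0.31·log₂(0.31/0.26) = 0.07866
D(P‖Q) = 0.2060 bits.

0.2060 bits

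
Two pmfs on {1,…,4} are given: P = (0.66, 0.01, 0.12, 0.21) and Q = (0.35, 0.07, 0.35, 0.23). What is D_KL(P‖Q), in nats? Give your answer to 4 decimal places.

0.2516 nats

D(P‖Q) = Σ p·ln(p/q).
  0.66·ln(0.66/0.35) = 0.41864
  0.01·ln(0.01/0.07) = -0.01946
  0.12·ln(0.12/0.35) = -0.12845
  0.21·ln(0.21/0.23) = -0.01910
D(P‖Q) = 0.2516 nats.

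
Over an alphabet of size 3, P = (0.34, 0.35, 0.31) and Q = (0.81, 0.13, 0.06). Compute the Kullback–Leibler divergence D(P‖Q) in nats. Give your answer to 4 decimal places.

D(P‖Q) = Σ p·ln(p/q).
  0.34·ln(0.34/0.81) = -0.29515
  0.35·ln(0.35/0.13) = 0.34664
  0.31·ln(0.31/0.06) = 0.50909
D(P‖Q) = 0.5606 nats.

0.5606 nats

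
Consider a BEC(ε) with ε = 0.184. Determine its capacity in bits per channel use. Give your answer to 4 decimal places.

0.8160 bits

Binary erasure channel: capacity C = 1 − ε.
C = 1 − 0.184 = 0.8160 bits per channel use.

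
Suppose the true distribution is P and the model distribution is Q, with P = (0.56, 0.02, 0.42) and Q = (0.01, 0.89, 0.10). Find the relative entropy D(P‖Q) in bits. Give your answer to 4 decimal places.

4.0122 bits

D(P‖Q) = Σ p·log₂(p/q).
  0.56·log₂(0.56/0.01) = 3.25212
  0.02·log₂(0.02/0.89) = -0.10951
  0.42·log₂(0.42/0.10) = 0.86956
D(P‖Q) = 4.0122 bits.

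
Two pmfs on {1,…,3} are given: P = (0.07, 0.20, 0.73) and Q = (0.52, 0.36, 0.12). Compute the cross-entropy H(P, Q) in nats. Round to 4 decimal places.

H(P,Q) = −Σ p·ln q.
  −0.07·ln(0.52) = 0.04577
  −0.20·ln(0.36) = 0.20433
  −0.73·ln(0.12) = 1.54779
H(P,Q) = 1.7979 nats.

1.7979 nats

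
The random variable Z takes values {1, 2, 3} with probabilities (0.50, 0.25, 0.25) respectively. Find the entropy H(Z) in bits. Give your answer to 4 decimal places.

H(Z) = −Σ p·log₂ p.
  −(0.50)·log₂(0.50) = 0.50000
  −(0.25)·log₂(0.25) = 0.50000
  −(0.25)·log₂(0.25) = 0.50000
Sum: 0.50000 + 0.50000 + 0.50000 = 1.5000 bits.

1.5000 bits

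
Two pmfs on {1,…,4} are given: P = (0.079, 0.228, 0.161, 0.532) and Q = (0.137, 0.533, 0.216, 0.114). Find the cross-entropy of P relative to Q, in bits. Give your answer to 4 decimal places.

H(P,Q) = −Σ p·log₂ q.
  −0.079·log₂(0.137) = 0.22655
  −0.228·log₂(0.533) = 0.20698
  −0.161·log₂(0.216) = 0.35595
  −0.532·log₂(0.114) = 1.66670
H(P,Q) = 2.4562 bits.

2.4562 bits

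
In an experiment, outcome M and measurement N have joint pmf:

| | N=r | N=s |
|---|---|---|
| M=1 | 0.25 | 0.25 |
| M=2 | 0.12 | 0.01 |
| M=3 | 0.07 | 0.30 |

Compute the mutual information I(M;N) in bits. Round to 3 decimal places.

Marginals: p(M) = (0.5000, 0.1300, 0.3700), p(N) = (0.4400, 0.5600).
I(M;N) = H(M) + H(N) − H(M,N).
H(M) = 1.4134, H(N) = 0.9896, H(M,N) = 2.2232.
I(M;N) = 1.4134 + 0.9896 − 2.2232 = 0.180 bits.

0.180 bits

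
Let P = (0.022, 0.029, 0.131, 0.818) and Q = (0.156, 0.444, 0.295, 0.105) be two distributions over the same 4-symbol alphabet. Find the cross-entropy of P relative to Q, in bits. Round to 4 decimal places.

H(P,Q) = −Σ p·log₂ q.
  −0.022·log₂(0.156) = 0.05897
  −0.029·log₂(0.444) = 0.03397
  −0.131·log₂(0.295) = 0.23072
  −0.818·log₂(0.105) = 2.65976
H(P,Q) = 2.9834 bits.

2.9834 bits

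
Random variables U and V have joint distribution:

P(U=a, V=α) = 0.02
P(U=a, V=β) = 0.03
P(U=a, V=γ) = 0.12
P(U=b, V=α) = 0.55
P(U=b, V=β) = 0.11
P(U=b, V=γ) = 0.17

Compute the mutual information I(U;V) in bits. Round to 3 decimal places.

Marginals: p(U) = (0.1700, 0.8300), p(V) = (0.5700, 0.1400, 0.2900).
I(U;V) = Σ p(x,y)·log₂[p(x,y)/(p(x)p(y))].
  (a,α): 0.02·log₂(0.2064) = -0.0455
  (a,β): 0.03·log₂(1.2605) = 0.0100
  (a,γ): 0.12·log₂(2.4341) = 0.1540
  (b,α): 0.55·log₂(1.1625) = 0.1195
  (b,β): 0.11·log₂(0.9466) = -0.0087
  (b,γ): 0.17·log₂(0.7063) = -0.0853
Sum = 0.144 bits.

0.144 bits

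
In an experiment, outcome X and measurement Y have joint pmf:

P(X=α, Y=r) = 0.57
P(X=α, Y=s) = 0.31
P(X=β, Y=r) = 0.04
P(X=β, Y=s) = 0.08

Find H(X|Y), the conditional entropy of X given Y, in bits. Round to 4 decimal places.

0.4985 bits

Marginals: p(X) = (0.8800, 0.1200), p(Y) = (0.6100, 0.3900).
H(X|Y) = Σ p(Y) · H(X|Y=·).
  Y=r: p=0.6100, H(X|Y=r) = 0.3492
  Y=s: p=0.3900, H(X|Y=s) = 0.7321
Weighted sum = 0.4985 bits.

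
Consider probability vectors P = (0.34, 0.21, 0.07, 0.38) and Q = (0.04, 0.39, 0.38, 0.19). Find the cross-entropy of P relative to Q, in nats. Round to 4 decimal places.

H(P,Q) = −Σ p·ln q.
  −0.34·ln(0.04) = 1.09442
  −0.21·ln(0.39) = 0.19774
  −0.07·ln(0.38) = 0.06773
  −0.38·ln(0.19) = 0.63108
H(P,Q) = 1.9910 nats.

1.9910 nats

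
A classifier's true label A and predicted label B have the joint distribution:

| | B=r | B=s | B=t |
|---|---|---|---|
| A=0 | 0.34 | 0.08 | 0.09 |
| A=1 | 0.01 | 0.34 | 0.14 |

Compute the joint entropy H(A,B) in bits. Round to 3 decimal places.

H(A,B) = −Σ p(x,y)·log₂ p(x,y) over all 6 cells.
  cell (0,r): −0.34·log₂0.34 = 0.5292
  cell (0,s): −0.08·log₂0.08 = 0.2915
  cell (0,t): −0.09·log₂0.09 = 0.3127
  cell (1,r): −0.01·log₂0.01 = 0.0664
  cell (1,s): −0.34·log₂0.34 = 0.5292
  cell (1,t): −0.14·log₂0.14 = 0.3971
Sum = 2.126 bits.

2.126 bits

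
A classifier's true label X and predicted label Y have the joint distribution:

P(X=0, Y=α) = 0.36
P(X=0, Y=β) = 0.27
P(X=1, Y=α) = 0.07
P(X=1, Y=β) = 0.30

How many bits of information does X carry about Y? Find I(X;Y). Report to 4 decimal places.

Marginals: p(X) = (0.6300, 0.3700), p(Y) = (0.4300, 0.5700).
I(X;Y) = H(X) + H(Y) − H(X,Y).
H(X) = 0.9507, H(Y) = 0.9858, H(X,Y) = 1.8303.
I(X;Y) = 0.9507 + 0.9858 − 1.8303 = 0.1062 bits.

0.1062 bits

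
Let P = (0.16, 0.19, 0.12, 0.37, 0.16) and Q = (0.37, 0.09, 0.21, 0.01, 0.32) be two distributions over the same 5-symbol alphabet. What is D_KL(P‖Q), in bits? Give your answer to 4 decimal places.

D(P‖Q) = Σ p·log₂(p/q).
  0.16·log₂(0.16/0.37) = -0.19351
  0.19·log₂(0.19/0.09) = 0.20482
  0.12·log₂(0.12/0.21) = -0.09688
  0.37·log₂(0.37/0.01) = 1.92750
  0.16·log₂(0.16/0.32) = -0.16000
D(P‖Q) = 1.6819 bits.

1.6819 bits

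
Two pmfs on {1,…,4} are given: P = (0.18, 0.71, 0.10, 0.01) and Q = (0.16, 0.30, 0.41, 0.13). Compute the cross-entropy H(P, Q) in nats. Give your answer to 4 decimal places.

H(P,Q) = −Σ p·ln q.
  −0.18·ln(0.16) = 0.32986
  −0.71·ln(0.30) = 0.85482
  −0.10·ln(0.41) = 0.08916
  −0.01·ln(0.13) = 0.02040
H(P,Q) = 1.2942 nats.

1.2942 nats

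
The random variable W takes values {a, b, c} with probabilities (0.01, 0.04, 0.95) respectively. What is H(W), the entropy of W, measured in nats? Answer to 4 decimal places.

0.2235 nats

H(W) = −Σ p·ln p.
  −(0.01)·ln(0.01) = 0.04605
  −(0.04)·ln(0.04) = 0.12876
  −(0.95)·ln(0.95) = 0.04873
Sum: 0.04605 + 0.12876 + 0.04873 = 0.2235 nats.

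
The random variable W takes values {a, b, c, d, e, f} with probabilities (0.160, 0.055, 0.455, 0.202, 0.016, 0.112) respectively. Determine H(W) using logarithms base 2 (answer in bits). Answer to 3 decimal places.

2.085 bits

H(W) = −Σ p·log₂ p.
  −(0.160)·log₂(0.160) = 0.4230
  −(0.055)·log₂(0.055) = 0.2301
  −(0.455)·log₂(0.455) = 0.5169
  −(0.202)·log₂(0.202) = 0.4661
  −(0.016)·log₂(0.016) = 0.0955
  −(0.112)·log₂(0.112) = 0.3537
Sum: 0.4230 + 0.2301 + 0.5169 + 0.4661 + 0.0955 + 0.3537 = 2.085 bits.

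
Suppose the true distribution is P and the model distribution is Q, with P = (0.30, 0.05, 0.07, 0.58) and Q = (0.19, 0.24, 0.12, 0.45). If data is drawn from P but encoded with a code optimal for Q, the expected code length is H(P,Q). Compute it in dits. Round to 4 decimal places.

H(P,Q) = −Σ p·log₁₀ q.
  −0.30·log₁₀(0.19) = 0.21637
  −0.05·log₁₀(0.24) = 0.03099
  −0.07·log₁₀(0.12) = 0.06446
  −0.58·log₁₀(0.45) = 0.20114
H(P,Q) = 0.5130 dits.

0.5130 dits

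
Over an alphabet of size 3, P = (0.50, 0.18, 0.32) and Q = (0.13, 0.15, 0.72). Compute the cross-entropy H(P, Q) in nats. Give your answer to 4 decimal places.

H(P,Q) = −Σ p·ln q.
  −0.50·ln(0.13) = 1.02011
  −0.18·ln(0.15) = 0.34148
  −0.32·ln(0.72) = 0.10512
H(P,Q) = 1.4667 nats.

1.4667 nats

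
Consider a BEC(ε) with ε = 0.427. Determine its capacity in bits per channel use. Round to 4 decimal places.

0.5730 bits

Binary erasure channel: capacity C = 1 − ε.
C = 1 − 0.427 = 0.5730 bits per channel use.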